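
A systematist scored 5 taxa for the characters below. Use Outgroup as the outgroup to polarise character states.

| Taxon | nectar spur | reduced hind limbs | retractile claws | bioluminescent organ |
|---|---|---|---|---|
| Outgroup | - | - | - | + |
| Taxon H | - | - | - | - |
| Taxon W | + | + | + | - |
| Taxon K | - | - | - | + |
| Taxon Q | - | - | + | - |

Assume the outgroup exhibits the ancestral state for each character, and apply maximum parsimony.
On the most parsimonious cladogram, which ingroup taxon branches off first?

Character polarity is set by the outgroup: the derived state is whichever differs from the outgroup's state, so for bioluminescent organ the derived state is '-', and for the remaining characters it is '+'.
nectar spur (derived state '+') is unique to Taxon W (autapomorphy; uninformative for grouping).
reduced hind limbs: derived state '+' in Taxon W only — an autapomorphy, so it tells us nothing about relationships among taxa.
retractile claws (derived state '+') is shared by Taxon Q and Taxon W — a synapomorphy uniting that clade.
bioluminescent organ: derived state '-' in Taxon H, Taxon Q, and Taxon W only — synapomorphy for {Taxon H, Taxon Q, Taxon W}.
Most parsimonious ingroup topology: ((Taxon H,(Taxon W,Taxon Q)),Taxon K).
Taxon K is sister to the clade containing all other ingroup taxa, so it is the earliest-diverging (most basal) ingroup lineage.

Taxon K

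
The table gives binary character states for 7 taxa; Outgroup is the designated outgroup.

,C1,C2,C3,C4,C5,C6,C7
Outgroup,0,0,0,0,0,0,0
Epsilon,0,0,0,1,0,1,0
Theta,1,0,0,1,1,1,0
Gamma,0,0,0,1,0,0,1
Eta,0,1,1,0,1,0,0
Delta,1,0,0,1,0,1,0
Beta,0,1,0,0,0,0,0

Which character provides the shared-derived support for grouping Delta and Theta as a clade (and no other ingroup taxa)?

The outgroup has state '0' for every character, so '1' is the derived state throughout.
C1 (derived state '1') is shared by Delta and Theta — a synapomorphy uniting that clade.
C2: derived state '1' in Beta and Eta only — synapomorphy for {Beta, Eta}.
C3 (derived state '1') is unique to Eta (autapomorphy; uninformative for grouping).
C4 (derived state '1') is shared by Delta, Epsilon, Gamma, and Theta — a synapomorphy uniting that clade.
C5 groups Eta and Theta, which is incompatible with the clades supported by the remaining characters; treating it as convergent (homoplasy) costs fewer steps than any alternative tree.
C6 (derived state '1') is shared by Delta, Epsilon, and Theta — a synapomorphy uniting that clade.
C7: derived state '1' in Gamma only — an autapomorphy, so it tells us nothing about relationships among taxa.
Most parsimonious ingroup topology: (((Epsilon,(Theta,Delta)),Gamma),(Eta,Beta)).
The clade {Delta, Theta} is supported by C1: its derived state '1' occurs in exactly those taxa and in no other taxon (including the outgroup).

C1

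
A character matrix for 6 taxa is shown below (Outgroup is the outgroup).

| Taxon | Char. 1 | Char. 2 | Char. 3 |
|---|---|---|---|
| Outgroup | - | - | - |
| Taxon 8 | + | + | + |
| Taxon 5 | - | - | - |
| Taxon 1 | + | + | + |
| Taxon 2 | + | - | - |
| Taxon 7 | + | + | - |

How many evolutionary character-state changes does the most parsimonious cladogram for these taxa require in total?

3

The outgroup has state '-' for every character, so '+' is the derived state throughout.
Char. 1: derived state '+' in Taxon 1, Taxon 2, Taxon 7, and Taxon 8 only — synapomorphy for {Taxon 1, Taxon 2, Taxon 7, Taxon 8}.
Char. 2: derived state '+' in Taxon 1, Taxon 7, and Taxon 8 only — synapomorphy for {Taxon 1, Taxon 7, Taxon 8}.
Char. 3 (derived state '+') is shared by Taxon 1 and Taxon 8 — a synapomorphy uniting that clade.
Most parsimonious ingroup topology: ((((Taxon 8,Taxon 1),Taxon 7),Taxon 2),Taxon 5).
Changes per character on this tree: Char. 1: 1; Char. 2: 1; Char. 3: 1.
Total = 3.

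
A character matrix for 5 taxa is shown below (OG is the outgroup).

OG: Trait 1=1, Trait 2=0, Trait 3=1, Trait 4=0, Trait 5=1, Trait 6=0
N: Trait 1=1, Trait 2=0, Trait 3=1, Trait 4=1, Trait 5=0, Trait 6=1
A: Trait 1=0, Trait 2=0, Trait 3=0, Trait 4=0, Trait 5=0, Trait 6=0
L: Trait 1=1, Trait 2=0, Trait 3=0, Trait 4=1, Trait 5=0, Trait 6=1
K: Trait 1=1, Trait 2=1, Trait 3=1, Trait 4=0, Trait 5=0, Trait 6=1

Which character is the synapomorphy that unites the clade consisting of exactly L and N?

Trait 4

Character polarity is set by the outgroup: the derived state is whichever differs from the outgroup's state, so for Trait 1, Trait 3, Trait 5 the derived state is '0', and for the remaining characters it is '1'.
Trait 1 (derived state '0') is unique to A (autapomorphy; uninformative for grouping).
Trait 2: derived state '1' in K only — an autapomorphy, so it tells us nothing about relationships among taxa.
Trait 3 (state '0') occurs in A and L but conflicts with the nesting implied by the other characters — most parsimoniously interpreted as homoplasy.
Only L and N show the derived state '1' for Trait 4, supporting them as a clade.
All ingroup taxa share the derived state '0' for Trait 5; it defines the ingroup but does not resolve relationships within it.
Only K, L, and N show the derived state '1' for Trait 6, supporting them as a clade.
Most parsimonious ingroup topology: (((N,L),K),A).
The clade {L, N} is supported by Trait 4: its derived state '1' occurs in exactly those taxa and in no other taxon (including the outgroup).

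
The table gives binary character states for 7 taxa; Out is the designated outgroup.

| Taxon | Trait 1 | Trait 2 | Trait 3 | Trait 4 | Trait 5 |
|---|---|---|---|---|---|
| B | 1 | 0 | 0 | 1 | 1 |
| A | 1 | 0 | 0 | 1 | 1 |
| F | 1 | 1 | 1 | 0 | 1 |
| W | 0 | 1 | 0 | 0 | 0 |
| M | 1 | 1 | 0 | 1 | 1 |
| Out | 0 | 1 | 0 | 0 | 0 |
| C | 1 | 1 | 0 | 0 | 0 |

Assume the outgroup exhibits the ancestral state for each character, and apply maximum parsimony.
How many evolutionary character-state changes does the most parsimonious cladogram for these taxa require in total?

Character polarity is set by the outgroup: the derived state is whichever differs from the outgroup's state, so for Trait 2 the derived state is '0', and for the remaining characters it is '1'.
Only A, B, C, F, and M show the derived state '1' for Trait 1, supporting them as a clade.
Only A and B show the derived state '0' for Trait 2, supporting them as a clade.
Trait 3: derived state '1' in F only — an autapomorphy, so it tells us nothing about relationships among taxa.
Trait 4 (derived state '1') is shared by A, B, and M — a synapomorphy uniting that clade.
Trait 5: derived state '1' in A, B, F, and M only — synapomorphy for {A, B, F, M}.
Most parsimonious ingroup topology: ((((M,(B,A)),F),C),W).
Changes per character on this tree: Trait 1: 1; Trait 2: 1; Trait 3: 1; Trait 4: 1; Trait 5: 1.
Total = 5.

5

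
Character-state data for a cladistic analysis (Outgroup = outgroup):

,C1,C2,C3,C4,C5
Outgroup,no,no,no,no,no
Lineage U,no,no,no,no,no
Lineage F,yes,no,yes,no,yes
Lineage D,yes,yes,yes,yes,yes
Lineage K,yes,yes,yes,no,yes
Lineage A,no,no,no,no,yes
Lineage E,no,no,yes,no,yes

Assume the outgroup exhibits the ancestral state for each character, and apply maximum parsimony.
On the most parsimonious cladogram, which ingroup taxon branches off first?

Lineage U

The outgroup has state 'no' for every character, so 'yes' is the derived state throughout.
Only Lineage D, Lineage F, and Lineage K show the derived state 'yes' for C1, supporting them as a clade.
C2: derived state 'yes' in Lineage D and Lineage K only — synapomorphy for {Lineage D, Lineage K}.
C3 (derived state 'yes') is shared by Lineage D, Lineage E, Lineage F, and Lineage K — a synapomorphy uniting that clade.
C4 (derived state 'yes') is unique to Lineage D (autapomorphy; uninformative for grouping).
C5 (derived state 'yes') is shared by Lineage A, Lineage D, Lineage E, Lineage F, and Lineage K — a synapomorphy uniting that clade.
Most parsimonious ingroup topology: (Lineage U,(((Lineage F,(Lineage D,Lineage K)),Lineage E),Lineage A)).
Lineage U is sister to the clade containing all other ingroup taxa, so it is the earliest-diverging (most basal) ingroup lineage.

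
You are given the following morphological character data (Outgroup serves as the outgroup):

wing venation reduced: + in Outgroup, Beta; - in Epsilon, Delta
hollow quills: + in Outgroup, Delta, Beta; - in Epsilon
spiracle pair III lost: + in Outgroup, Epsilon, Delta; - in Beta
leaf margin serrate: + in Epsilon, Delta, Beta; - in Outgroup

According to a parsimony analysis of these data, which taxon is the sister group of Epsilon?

Character polarity is set by the outgroup: the derived state is whichever differs from the outgroup's state, so for wing venation reduced, hollow quills, spiracle pair III lost the derived state is '-', and for the remaining characters it is '+'.
Only Delta and Epsilon show the derived state '-' for wing venation reduced, supporting them as a clade.
hollow quills (derived state '-') is unique to Epsilon (autapomorphy; uninformative for grouping).
spiracle pair III lost: derived state '-' in Beta only — an autapomorphy, so it tells us nothing about relationships among taxa.
leaf margin serrate (derived state '+') is shared by all ingroup taxa — unites the whole ingroup.
Most parsimonious ingroup topology: ((Epsilon,Delta),Beta).
Epsilon and Delta form a cherry on this tree, so they are sister taxa.

Delta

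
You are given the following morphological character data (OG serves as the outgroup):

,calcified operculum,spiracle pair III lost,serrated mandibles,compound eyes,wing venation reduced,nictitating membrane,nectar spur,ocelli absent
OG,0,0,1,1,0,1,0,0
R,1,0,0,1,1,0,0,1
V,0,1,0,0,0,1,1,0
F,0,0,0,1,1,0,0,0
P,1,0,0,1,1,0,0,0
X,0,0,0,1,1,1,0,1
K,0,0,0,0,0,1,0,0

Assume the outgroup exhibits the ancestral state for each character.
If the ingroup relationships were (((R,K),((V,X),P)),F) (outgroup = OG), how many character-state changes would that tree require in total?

Map each character onto (((R,K),((V,X),P)),F) (rooted by OG) and count the minimum state changes it requires (Fitch parsimony):
calcified operculum: 2; spiracle pair III lost: 1; serrated mandibles: 1; compound eyes: 2; wing venation reduced: 3; nictitating membrane: 3; nectar spur: 1; ocelli absent: 2.
Total tree length = 15.

15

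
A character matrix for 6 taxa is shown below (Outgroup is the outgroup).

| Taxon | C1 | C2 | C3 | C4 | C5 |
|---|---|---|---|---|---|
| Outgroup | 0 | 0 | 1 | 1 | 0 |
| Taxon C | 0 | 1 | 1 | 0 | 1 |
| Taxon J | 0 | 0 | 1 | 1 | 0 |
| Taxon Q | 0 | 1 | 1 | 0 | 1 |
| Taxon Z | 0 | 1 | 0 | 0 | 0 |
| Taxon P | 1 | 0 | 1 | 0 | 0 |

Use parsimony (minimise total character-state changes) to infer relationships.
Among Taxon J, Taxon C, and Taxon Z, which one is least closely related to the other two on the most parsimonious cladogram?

Character polarity is set by the outgroup: the derived state is whichever differs from the outgroup's state, so for C3, C4 the derived state is '0', and for the remaining characters it is '1'.
C1: derived state '1' in Taxon P only — an autapomorphy, so it tells us nothing about relationships among taxa.
C2 (derived state '1') is shared by Taxon C, Taxon Q, and Taxon Z — a synapomorphy uniting that clade.
C3 (derived state '0') is unique to Taxon Z (autapomorphy; uninformative for grouping).
Only Taxon C, Taxon P, Taxon Q, and Taxon Z show the derived state '0' for C4, supporting them as a clade.
C5 (derived state '1') is shared by Taxon C and Taxon Q — a synapomorphy uniting that clade.
Most parsimonious ingroup topology: ((((Taxon C,Taxon Q),Taxon Z),Taxon P),Taxon J).
Taxon C and Taxon Z share a more recent common ancestor with each other than either does with Taxon J, so Taxon J is the least closely related of the three.

Taxon J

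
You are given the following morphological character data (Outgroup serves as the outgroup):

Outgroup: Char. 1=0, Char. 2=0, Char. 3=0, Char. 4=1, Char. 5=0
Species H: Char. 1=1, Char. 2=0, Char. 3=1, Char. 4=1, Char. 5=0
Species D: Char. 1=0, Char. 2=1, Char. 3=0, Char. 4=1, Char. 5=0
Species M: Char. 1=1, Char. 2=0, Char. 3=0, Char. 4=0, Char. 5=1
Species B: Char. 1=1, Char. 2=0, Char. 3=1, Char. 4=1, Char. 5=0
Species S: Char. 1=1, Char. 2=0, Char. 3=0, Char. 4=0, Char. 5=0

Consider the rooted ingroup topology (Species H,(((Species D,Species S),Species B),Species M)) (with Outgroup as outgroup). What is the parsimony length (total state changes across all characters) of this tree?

Map each character onto (Species H,(((Species D,Species S),Species B),Species M)) (rooted by Outgroup) and count the minimum state changes it requires (Fitch parsimony):
Char. 1: 2; Char. 2: 1; Char. 3: 2; Char. 4: 2; Char. 5: 1.
Total tree length = 8.

8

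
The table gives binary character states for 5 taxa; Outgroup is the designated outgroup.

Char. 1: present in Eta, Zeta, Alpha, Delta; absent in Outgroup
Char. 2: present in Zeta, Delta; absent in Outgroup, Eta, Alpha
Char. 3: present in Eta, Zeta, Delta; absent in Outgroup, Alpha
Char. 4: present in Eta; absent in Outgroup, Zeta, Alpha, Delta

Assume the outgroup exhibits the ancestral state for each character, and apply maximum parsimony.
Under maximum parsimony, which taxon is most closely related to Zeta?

Delta

The outgroup has state 'absent' for every character, so 'present' is the derived state throughout.
Char. 1 (derived state 'present') is shared by all ingroup taxa — unites the whole ingroup.
Char. 2: derived state 'present' in Delta and Zeta only — synapomorphy for {Delta, Zeta}.
Char. 3 (derived state 'present') is shared by Delta, Eta, and Zeta — a synapomorphy uniting that clade.
Char. 4 (derived state 'present') is unique to Eta (autapomorphy; uninformative for grouping).
Most parsimonious ingroup topology: ((Eta,(Zeta,Delta)),Alpha).
Zeta and Delta form a cherry on this tree, so they are sister taxa.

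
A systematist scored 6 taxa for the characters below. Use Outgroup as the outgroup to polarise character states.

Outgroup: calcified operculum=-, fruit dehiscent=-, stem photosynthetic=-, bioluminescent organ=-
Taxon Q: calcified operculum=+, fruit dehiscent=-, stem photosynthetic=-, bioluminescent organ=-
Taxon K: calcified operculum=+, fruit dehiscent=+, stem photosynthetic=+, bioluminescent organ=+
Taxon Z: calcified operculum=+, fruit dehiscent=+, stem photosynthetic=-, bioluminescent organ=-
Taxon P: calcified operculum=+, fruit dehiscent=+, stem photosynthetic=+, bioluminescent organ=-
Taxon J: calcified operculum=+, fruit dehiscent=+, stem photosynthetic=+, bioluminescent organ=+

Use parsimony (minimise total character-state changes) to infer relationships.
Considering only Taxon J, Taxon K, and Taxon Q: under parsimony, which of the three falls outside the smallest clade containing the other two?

Taxon Q

The outgroup has state '-' for every character, so '+' is the derived state throughout.
calcified operculum (derived state '+') is shared by all ingroup taxa — unites the whole ingroup.
Only Taxon J, Taxon K, Taxon P, and Taxon Z show the derived state '+' for fruit dehiscent, supporting them as a clade.
stem photosynthetic (derived state '+') is shared by Taxon J, Taxon K, and Taxon P — a synapomorphy uniting that clade.
bioluminescent organ: derived state '+' in Taxon J and Taxon K only — synapomorphy for {Taxon J, Taxon K}.
Most parsimonious ingroup topology: (Taxon Q,(((Taxon K,Taxon J),Taxon P),Taxon Z)).
Taxon K and Taxon J share a more recent common ancestor with each other than either does with Taxon Q, so Taxon Q is the least closely related of the three.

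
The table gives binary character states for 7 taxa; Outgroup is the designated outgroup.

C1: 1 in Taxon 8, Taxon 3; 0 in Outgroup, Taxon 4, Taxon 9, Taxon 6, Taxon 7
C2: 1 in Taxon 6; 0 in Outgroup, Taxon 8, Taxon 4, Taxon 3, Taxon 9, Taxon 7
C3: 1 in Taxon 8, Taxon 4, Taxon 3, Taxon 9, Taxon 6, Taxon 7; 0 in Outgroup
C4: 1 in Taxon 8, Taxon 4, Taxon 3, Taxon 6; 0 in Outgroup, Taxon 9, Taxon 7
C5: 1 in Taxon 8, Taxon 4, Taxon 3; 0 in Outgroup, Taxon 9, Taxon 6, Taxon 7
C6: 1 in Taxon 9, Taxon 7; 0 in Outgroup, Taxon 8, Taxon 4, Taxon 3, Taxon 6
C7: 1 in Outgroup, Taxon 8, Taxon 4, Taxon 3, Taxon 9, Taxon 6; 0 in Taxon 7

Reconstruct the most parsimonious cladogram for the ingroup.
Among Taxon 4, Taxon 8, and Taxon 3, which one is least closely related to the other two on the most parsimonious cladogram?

Character polarity is set by the outgroup: the derived state is whichever differs from the outgroup's state, so for C7 the derived state is '0', and for the remaining characters it is '1'.
Only Taxon 3 and Taxon 8 show the derived state '1' for C1, supporting them as a clade.
C2 (derived state '1') is unique to Taxon 6 (autapomorphy; uninformative for grouping).
C3 (derived state '1') is shared by all ingroup taxa — unites the whole ingroup.
C4: derived state '1' in Taxon 3, Taxon 4, Taxon 6, and Taxon 8 only — synapomorphy for {Taxon 3, Taxon 4, Taxon 6, Taxon 8}.
C5: derived state '1' in Taxon 3, Taxon 4, and Taxon 8 only — synapomorphy for {Taxon 3, Taxon 4, Taxon 8}.
C6: derived state '1' in Taxon 7 and Taxon 9 only — synapomorphy for {Taxon 7, Taxon 9}.
C7 (derived state '0') is unique to Taxon 7 (autapomorphy; uninformative for grouping).
Most parsimonious ingroup topology: ((((Taxon 8,Taxon 3),Taxon 4),Taxon 6),(Taxon 9,Taxon 7)).
Taxon 3 and Taxon 8 share a more recent common ancestor with each other than either does with Taxon 4, so Taxon 4 is the least closely related of the three.

Taxon 4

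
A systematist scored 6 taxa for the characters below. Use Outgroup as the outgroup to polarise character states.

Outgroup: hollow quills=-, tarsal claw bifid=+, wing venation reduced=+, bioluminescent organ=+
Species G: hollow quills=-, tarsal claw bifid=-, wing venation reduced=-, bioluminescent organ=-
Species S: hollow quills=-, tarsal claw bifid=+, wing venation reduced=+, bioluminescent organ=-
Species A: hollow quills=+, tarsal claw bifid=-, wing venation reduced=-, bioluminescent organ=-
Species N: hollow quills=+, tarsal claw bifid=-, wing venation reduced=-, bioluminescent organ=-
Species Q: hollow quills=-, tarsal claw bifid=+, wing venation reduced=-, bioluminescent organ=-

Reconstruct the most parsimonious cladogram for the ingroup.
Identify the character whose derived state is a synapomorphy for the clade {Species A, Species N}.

hollow quills

Character polarity is set by the outgroup: the derived state is whichever differs from the outgroup's state, so for tarsal claw bifid, wing venation reduced, bioluminescent organ the derived state is '-', and for the remaining characters it is '+'.
hollow quills: derived state '+' in Species A and Species N only — synapomorphy for {Species A, Species N}.
tarsal claw bifid (derived state '-') is shared by Species A, Species G, and Species N — a synapomorphy uniting that clade.
wing venation reduced: derived state '-' in Species A, Species G, Species N, and Species Q only — synapomorphy for {Species A, Species G, Species N, Species Q}.
bioluminescent organ (derived state '-') is shared by all ingroup taxa — unites the whole ingroup.
Most parsimonious ingroup topology: (((Species G,(Species A,Species N)),Species Q),Species S).
The clade {Species A, Species N} is supported by hollow quills: its derived state '+' occurs in exactly those taxa and in no other taxon (including the outgroup).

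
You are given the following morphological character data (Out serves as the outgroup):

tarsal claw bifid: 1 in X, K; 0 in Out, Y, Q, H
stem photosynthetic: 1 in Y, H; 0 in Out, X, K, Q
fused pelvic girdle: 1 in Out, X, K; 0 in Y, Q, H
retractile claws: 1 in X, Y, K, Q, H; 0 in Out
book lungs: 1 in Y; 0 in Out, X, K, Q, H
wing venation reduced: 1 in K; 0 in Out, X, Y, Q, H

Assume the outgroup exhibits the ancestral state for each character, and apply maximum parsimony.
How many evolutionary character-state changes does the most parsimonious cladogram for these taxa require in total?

6

Character polarity is set by the outgroup: the derived state is whichever differs from the outgroup's state, so for fused pelvic girdle the derived state is '0', and for the remaining characters it is '1'.
tarsal claw bifid (derived state '1') is shared by K and X — a synapomorphy uniting that clade.
stem photosynthetic (derived state '1') is shared by H and Y — a synapomorphy uniting that clade.
fused pelvic girdle: derived state '0' in H, Q, and Y only — synapomorphy for {H, Q, Y}.
All ingroup taxa share the derived state '1' for retractile claws; it defines the ingroup but does not resolve relationships within it.
book lungs: derived state '1' in Y only — an autapomorphy, so it tells us nothing about relationships among taxa.
wing venation reduced (derived state '1') is unique to K (autapomorphy; uninformative for grouping).
Most parsimonious ingroup topology: ((X,K),((Y,H),Q)).
Changes per character on this tree: tarsal claw bifid: 1; stem photosynthetic: 1; fused pelvic girdle: 1; retractile claws: 1; book lungs: 1; wing venation reduced: 1.
Total = 6.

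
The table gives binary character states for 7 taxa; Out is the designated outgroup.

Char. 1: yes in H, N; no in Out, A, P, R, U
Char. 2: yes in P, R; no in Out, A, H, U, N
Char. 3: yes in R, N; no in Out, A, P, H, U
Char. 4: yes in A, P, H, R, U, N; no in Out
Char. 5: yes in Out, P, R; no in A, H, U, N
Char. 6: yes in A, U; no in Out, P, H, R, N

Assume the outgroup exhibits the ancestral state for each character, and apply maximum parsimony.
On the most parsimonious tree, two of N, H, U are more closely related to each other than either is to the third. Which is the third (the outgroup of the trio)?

Character polarity is set by the outgroup: the derived state is whichever differs from the outgroup's state, so for Char. 5 the derived state is 'no', and for the remaining characters it is 'yes'.
Char. 1 (derived state 'yes') is shared by H and N — a synapomorphy uniting that clade.
Char. 2: derived state 'yes' in P and R only — synapomorphy for {P, R}.
Char. 3 (state 'yes') occurs in N and R but conflicts with the nesting implied by the other characters — most parsimoniously interpreted as homoplasy.
Char. 4 (derived state 'yes') is shared by all ingroup taxa — unites the whole ingroup.
Only A, H, N, and U show the derived state 'no' for Char. 5, supporting them as a clade.
Char. 6: derived state 'yes' in A and U only — synapomorphy for {A, U}.
Most parsimonious ingroup topology: (((A,U),(H,N)),(P,R)).
N and H share a more recent common ancestor with each other than either does with U, so U is the least closely related of the three.

U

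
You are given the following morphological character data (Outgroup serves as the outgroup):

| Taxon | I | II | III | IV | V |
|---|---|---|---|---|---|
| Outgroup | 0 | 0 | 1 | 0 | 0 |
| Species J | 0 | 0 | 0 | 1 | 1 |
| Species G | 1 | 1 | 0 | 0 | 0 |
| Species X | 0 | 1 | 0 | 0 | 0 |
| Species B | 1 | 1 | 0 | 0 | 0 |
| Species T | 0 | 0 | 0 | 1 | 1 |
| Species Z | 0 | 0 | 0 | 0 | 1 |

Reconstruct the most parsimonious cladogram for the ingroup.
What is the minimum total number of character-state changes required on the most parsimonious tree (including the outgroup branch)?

Character polarity is set by the outgroup: the derived state is whichever differs from the outgroup's state, so for III the derived state is '0', and for the remaining characters it is '1'.
Only Species B and Species G show the derived state '1' for I, supporting them as a clade.
II (derived state '1') is shared by Species B, Species G, and Species X — a synapomorphy uniting that clade.
III (derived state '0') is shared by all ingroup taxa — unites the whole ingroup.
IV (derived state '1') is shared by Species J and Species T — a synapomorphy uniting that clade.
V (derived state '1') is shared by Species J, Species T, and Species Z — a synapomorphy uniting that clade.
Most parsimonious ingroup topology: (((Species J,Species T),Species Z),((Species G,Species B),Species X)).
Changes per character on this tree: I: 1; II: 1; III: 1; IV: 1; V: 1.
Total = 5.

5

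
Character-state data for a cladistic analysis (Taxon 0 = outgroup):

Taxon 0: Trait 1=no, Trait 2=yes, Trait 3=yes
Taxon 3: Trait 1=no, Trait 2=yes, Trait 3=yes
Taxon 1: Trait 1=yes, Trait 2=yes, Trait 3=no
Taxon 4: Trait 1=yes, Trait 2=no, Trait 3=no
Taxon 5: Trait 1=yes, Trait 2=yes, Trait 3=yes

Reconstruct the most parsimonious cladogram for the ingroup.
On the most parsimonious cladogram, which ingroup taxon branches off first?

Character polarity is set by the outgroup: the derived state is whichever differs from the outgroup's state, so for Trait 2, Trait 3 the derived state is 'no', and for the remaining characters it is 'yes'.
Trait 1: derived state 'yes' in Taxon 1, Taxon 4, and Taxon 5 only — synapomorphy for {Taxon 1, Taxon 4, Taxon 5}.
Trait 2 (derived state 'no') is unique to Taxon 4 (autapomorphy; uninformative for grouping).
Trait 3: derived state 'no' in Taxon 1 and Taxon 4 only — synapomorphy for {Taxon 1, Taxon 4}.
Most parsimonious ingroup topology: (Taxon 3,((Taxon 1,Taxon 4),Taxon 5)).
Taxon 3 is sister to the clade containing all other ingroup taxa, so it is the earliest-diverging (most basal) ingroup lineage.

Taxon 3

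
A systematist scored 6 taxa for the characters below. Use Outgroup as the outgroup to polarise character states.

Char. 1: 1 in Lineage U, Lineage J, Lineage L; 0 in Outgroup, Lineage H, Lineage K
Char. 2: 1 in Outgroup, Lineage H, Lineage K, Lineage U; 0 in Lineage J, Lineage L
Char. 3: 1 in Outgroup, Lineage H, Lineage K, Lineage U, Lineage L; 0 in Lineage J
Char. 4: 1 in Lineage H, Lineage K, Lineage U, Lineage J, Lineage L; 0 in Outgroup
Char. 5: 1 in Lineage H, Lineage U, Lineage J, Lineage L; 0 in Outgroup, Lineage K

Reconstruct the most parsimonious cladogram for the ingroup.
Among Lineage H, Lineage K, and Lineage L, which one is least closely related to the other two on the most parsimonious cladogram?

Lineage K

Character polarity is set by the outgroup: the derived state is whichever differs from the outgroup's state, so for Char. 2, Char. 3 the derived state is '0', and for the remaining characters it is '1'.
Only Lineage J, Lineage L, and Lineage U show the derived state '1' for Char. 1, supporting them as a clade.
Char. 2: derived state '0' in Lineage J and Lineage L only — synapomorphy for {Lineage J, Lineage L}.
Char. 3 (derived state '0') is unique to Lineage J (autapomorphy; uninformative for grouping).
Char. 4 (derived state '1') is shared by all ingroup taxa — unites the whole ingroup.
Char. 5: derived state '1' in Lineage H, Lineage J, Lineage L, and Lineage U only — synapomorphy for {Lineage H, Lineage J, Lineage L, Lineage U}.
Most parsimonious ingroup topology: ((Lineage H,(Lineage U,(Lineage J,Lineage L))),Lineage K).
Lineage L and Lineage H share a more recent common ancestor with each other than either does with Lineage K, so Lineage K is the least closely related of the three.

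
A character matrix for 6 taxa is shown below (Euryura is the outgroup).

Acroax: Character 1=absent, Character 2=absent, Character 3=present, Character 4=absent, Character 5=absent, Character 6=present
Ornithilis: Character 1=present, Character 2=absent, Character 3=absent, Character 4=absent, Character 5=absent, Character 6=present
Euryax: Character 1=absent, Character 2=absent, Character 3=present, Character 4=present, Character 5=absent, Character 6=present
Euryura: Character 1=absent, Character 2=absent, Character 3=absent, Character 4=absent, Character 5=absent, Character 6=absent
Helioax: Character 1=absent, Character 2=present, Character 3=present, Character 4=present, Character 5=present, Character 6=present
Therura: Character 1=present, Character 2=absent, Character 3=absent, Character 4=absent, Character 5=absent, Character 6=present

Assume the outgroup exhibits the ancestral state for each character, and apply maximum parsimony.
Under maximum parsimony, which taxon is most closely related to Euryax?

Helioax

The outgroup has state 'absent' for every character, so 'present' is the derived state throughout.
Only Ornithilis and Therura show the derived state 'present' for Character 1, supporting them as a clade.
Character 2: derived state 'present' in Helioax only — an autapomorphy, so it tells us nothing about relationships among taxa.
Character 3 (derived state 'present') is shared by Acroax, Euryax, and Helioax — a synapomorphy uniting that clade.
Character 4 (derived state 'present') is shared by Euryax and Helioax — a synapomorphy uniting that clade.
Character 5: derived state 'present' in Helioax only — an autapomorphy, so it tells us nothing about relationships among taxa.
Character 6 (derived state 'present') is shared by all ingroup taxa — unites the whole ingroup.
Most parsimonious ingroup topology: (((Helioax,Euryax),Acroax),(Ornithilis,Therura)).
Euryax and Helioax form a cherry on this tree, so they are sister taxa.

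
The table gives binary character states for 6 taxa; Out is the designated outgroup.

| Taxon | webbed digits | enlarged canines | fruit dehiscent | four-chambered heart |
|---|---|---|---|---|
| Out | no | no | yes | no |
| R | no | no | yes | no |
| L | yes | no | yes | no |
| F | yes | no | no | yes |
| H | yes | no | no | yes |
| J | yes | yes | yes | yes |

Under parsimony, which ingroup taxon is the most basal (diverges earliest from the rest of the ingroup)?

Character polarity is set by the outgroup: the derived state is whichever differs from the outgroup's state, so for fruit dehiscent the derived state is 'no', and for the remaining characters it is 'yes'.
webbed digits: derived state 'yes' in F, H, J, and L only — synapomorphy for {F, H, J, L}.
enlarged canines (derived state 'yes') is unique to J (autapomorphy; uninformative for grouping).
fruit dehiscent: derived state 'no' in F and H only — synapomorphy for {F, H}.
four-chambered heart (derived state 'yes') is shared by F, H, and J — a synapomorphy uniting that clade.
Most parsimonious ingroup topology: (R,(L,((F,H),J))).
R is sister to the clade containing all other ingroup taxa, so it is the earliest-diverging (most basal) ingroup lineage.

R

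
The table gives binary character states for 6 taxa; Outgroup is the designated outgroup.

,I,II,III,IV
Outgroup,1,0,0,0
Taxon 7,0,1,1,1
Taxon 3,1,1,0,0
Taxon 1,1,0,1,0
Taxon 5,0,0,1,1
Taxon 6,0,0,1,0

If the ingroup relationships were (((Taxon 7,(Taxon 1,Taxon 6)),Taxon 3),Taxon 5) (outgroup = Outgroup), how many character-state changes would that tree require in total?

9

Map each character onto (((Taxon 7,(Taxon 1,Taxon 6)),Taxon 3),Taxon 5) (rooted by Outgroup) and count the minimum state changes it requires (Fitch parsimony):
I: 3; II: 2; III: 2; IV: 2.
Total tree length = 9.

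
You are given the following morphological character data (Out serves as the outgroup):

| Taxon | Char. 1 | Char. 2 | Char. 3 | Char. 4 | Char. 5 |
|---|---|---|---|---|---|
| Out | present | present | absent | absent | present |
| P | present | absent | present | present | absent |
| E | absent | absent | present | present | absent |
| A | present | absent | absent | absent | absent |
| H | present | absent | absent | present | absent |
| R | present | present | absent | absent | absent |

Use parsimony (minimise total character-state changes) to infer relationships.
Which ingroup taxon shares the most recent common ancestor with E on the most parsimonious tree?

Character polarity is set by the outgroup: the derived state is whichever differs from the outgroup's state, so for Char. 1, Char. 2, Char. 5 the derived state is 'absent', and for the remaining characters it is 'present'.
Char. 1: derived state 'absent' in E only — an autapomorphy, so it tells us nothing about relationships among taxa.
Char. 2: derived state 'absent' in A, E, H, and P only — synapomorphy for {A, E, H, P}.
Char. 3 (derived state 'present') is shared by E and P — a synapomorphy uniting that clade.
Only E, H, and P show the derived state 'present' for Char. 4, supporting them as a clade.
All ingroup taxa share the derived state 'absent' for Char. 5; it defines the ingroup but does not resolve relationships within it.
Most parsimonious ingroup topology: ((((P,E),H),A),R).
E and P form a cherry on this tree, so they are sister taxa.

P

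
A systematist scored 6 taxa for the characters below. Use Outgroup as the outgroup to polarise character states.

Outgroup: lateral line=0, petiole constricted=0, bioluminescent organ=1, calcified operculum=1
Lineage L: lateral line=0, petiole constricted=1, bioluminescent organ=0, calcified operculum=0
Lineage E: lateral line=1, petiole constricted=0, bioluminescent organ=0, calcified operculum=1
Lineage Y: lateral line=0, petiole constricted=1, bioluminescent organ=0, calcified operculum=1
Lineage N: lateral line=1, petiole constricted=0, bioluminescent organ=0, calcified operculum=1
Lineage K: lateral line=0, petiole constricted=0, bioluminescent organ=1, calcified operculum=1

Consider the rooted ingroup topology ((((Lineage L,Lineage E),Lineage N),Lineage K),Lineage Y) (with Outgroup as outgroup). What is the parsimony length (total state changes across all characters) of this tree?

7

Map each character onto ((((Lineage L,Lineage E),Lineage N),Lineage K),Lineage Y) (rooted by Outgroup) and count the minimum state changes it requires (Fitch parsimony):
lateral line: 2; petiole constricted: 2; bioluminescent organ: 2; calcified operculum: 1.
Total tree length = 7.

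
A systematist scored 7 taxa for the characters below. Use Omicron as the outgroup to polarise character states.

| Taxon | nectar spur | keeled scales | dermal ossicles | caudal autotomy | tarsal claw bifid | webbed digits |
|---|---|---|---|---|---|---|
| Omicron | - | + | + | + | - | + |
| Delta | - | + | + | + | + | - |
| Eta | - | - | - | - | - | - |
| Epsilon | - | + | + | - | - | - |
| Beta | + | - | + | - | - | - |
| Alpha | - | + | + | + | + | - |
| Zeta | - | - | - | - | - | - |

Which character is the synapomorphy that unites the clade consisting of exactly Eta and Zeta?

dermal ossicles

Character polarity is set by the outgroup: the derived state is whichever differs from the outgroup's state, so for keeled scales, dermal ossicles, caudal autotomy, webbed digits the derived state is '-', and for the remaining characters it is '+'.
nectar spur (derived state '+') is unique to Beta (autapomorphy; uninformative for grouping).
keeled scales: derived state '-' in Beta, Eta, and Zeta only — synapomorphy for {Beta, Eta, Zeta}.
dermal ossicles (derived state '-') is shared by Eta and Zeta — a synapomorphy uniting that clade.
caudal autotomy: derived state '-' in Beta, Epsilon, Eta, and Zeta only — synapomorphy for {Beta, Epsilon, Eta, Zeta}.
tarsal claw bifid: derived state '+' in Alpha and Delta only — synapomorphy for {Alpha, Delta}.
webbed digits (derived state '-') is shared by all ingroup taxa — unites the whole ingroup.
Most parsimonious ingroup topology: ((Delta,Alpha),(((Eta,Zeta),Beta),Epsilon)).
The clade {Eta, Zeta} is supported by dermal ossicles: its derived state '-' occurs in exactly those taxa and in no other taxon (including the outgroup).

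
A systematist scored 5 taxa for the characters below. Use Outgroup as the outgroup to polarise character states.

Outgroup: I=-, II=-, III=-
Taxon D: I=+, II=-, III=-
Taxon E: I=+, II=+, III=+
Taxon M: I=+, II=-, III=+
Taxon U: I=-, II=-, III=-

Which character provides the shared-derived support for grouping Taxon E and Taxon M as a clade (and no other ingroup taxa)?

III

The outgroup has state '-' for every character, so '+' is the derived state throughout.
I (derived state '+') is shared by Taxon D, Taxon E, and Taxon M — a synapomorphy uniting that clade.
II (derived state '+') is unique to Taxon E (autapomorphy; uninformative for grouping).
III (derived state '+') is shared by Taxon E and Taxon M — a synapomorphy uniting that clade.
Most parsimonious ingroup topology: ((Taxon D,(Taxon E,Taxon M)),Taxon U).
The clade {Taxon E, Taxon M} is supported by III: its derived state '+' occurs in exactly those taxa and in no other taxon (including the outgroup).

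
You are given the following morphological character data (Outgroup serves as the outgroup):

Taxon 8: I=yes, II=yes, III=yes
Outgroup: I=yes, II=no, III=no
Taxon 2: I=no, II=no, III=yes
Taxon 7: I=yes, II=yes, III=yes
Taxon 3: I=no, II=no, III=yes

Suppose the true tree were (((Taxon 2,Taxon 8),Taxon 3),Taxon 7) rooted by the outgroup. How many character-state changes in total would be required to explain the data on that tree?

5

Map each character onto (((Taxon 2,Taxon 8),Taxon 3),Taxon 7) (rooted by Outgroup) and count the minimum state changes it requires (Fitch parsimony):
I: 2; II: 2; III: 1.
Total tree length = 5.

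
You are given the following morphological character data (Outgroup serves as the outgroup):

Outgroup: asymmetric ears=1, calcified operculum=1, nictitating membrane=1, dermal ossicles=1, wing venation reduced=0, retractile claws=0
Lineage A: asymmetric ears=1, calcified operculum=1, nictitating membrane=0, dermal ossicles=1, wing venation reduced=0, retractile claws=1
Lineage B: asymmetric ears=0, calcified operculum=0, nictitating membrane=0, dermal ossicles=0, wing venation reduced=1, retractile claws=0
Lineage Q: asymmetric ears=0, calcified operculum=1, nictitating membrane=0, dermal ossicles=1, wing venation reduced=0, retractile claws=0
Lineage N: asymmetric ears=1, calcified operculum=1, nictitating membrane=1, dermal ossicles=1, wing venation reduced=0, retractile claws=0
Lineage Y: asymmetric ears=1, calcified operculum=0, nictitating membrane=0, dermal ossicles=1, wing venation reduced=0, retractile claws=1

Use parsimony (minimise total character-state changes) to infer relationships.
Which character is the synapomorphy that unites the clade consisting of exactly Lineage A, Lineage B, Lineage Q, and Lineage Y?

nictitating membrane

Character polarity is set by the outgroup: the derived state is whichever differs from the outgroup's state, so for asymmetric ears, calcified operculum, nictitating membrane, dermal ossicles the derived state is '0', and for the remaining characters it is '1'.
asymmetric ears (derived state '0') is shared by Lineage B and Lineage Q — a synapomorphy uniting that clade.
calcified operculum (state '0') occurs in Lineage B and Lineage Y but conflicts with the nesting implied by the other characters — most parsimoniously interpreted as homoplasy.
Only Lineage A, Lineage B, Lineage Q, and Lineage Y show the derived state '0' for nictitating membrane, supporting them as a clade.
dermal ossicles (derived state '0') is unique to Lineage B (autapomorphy; uninformative for grouping).
wing venation reduced: derived state '1' in Lineage B only — an autapomorphy, so it tells us nothing about relationships among taxa.
Only Lineage A and Lineage Y show the derived state '1' for retractile claws, supporting them as a clade.
Most parsimonious ingroup topology: (((Lineage A,Lineage Y),(Lineage B,Lineage Q)),Lineage N).
The clade {Lineage A, Lineage B, Lineage Q, Lineage Y} is supported by nictitating membrane: its derived state '0' occurs in exactly those taxa and in no other taxon (including the outgroup).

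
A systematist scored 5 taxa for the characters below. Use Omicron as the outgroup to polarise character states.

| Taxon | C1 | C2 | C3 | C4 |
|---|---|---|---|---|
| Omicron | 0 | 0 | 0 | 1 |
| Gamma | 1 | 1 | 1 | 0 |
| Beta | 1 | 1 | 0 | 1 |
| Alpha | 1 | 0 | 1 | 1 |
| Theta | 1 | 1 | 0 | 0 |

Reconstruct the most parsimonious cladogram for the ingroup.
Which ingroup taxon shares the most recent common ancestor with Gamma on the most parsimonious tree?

Character polarity is set by the outgroup: the derived state is whichever differs from the outgroup's state, so for C4 the derived state is '0', and for the remaining characters it is '1'.
C1 (derived state '1') is shared by all ingroup taxa — unites the whole ingroup.
C2: derived state '1' in Beta, Gamma, and Theta only — synapomorphy for {Beta, Gamma, Theta}.
C3 (state '1') occurs in Alpha and Gamma but conflicts with the nesting implied by the other characters — most parsimoniously interpreted as homoplasy.
Only Gamma and Theta show the derived state '0' for C4, supporting them as a clade.
Most parsimonious ingroup topology: (((Theta,Gamma),Beta),Alpha).
Gamma and Theta form a cherry on this tree, so they are sister taxa.

Theta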